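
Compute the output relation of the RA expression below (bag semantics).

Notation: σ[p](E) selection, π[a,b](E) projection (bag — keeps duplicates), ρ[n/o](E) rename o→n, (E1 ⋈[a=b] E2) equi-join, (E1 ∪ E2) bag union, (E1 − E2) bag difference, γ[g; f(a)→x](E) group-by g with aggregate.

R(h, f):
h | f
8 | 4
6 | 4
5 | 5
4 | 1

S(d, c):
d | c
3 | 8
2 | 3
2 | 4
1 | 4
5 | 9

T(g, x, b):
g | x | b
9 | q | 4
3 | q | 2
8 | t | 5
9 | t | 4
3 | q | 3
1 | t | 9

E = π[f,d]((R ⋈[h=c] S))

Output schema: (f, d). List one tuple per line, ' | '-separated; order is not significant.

Row counts bottom-up:
  R → 4
  S → 5
  (R ⋈[h=c] S) → 3
  π[f,d]((R ⋈[h=c] S)) → 3

== RESULT ==
f | d
1 | 1
1 | 2
4 | 3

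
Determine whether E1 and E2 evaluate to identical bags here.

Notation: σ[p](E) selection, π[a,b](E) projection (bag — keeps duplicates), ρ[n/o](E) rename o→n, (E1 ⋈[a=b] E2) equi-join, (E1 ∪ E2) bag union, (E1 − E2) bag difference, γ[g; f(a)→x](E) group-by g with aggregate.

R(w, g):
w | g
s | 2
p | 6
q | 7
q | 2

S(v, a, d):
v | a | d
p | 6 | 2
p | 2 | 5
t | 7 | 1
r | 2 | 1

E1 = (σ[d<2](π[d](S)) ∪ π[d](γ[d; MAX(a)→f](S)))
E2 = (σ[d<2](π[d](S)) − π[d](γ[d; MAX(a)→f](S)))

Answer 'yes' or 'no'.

E1 per-node cardinality:
  S → 4
  π[d](S) → 4
  σ[d<2](π[d](S)) → 2
  S → 4
  γ[d; MAX(a)→f](S) → 3
  π[d](γ[d; MAX(a)→f](S)) → 3
  (σ[d<2](π[d](S)) ∪ π[d](γ[d; MAX(a)→f](S))) → 5
E2 per-node cardinality:
  S → 4
  π[d](S) → 4
  σ[d<2](π[d](S)) → 2
  S → 4
  γ[d; MAX(a)→f](S) → 3
  π[d](γ[d; MAX(a)→f](S)) → 3
  (σ[d<2](π[d](S)) − π[d](γ[d; MAX(a)→f](S))) → 1

E1 result:
d
1
1
1
2
5
E2 result:
d
1
Witness: (1,) appears 3× in E1 but 1× in E2.

no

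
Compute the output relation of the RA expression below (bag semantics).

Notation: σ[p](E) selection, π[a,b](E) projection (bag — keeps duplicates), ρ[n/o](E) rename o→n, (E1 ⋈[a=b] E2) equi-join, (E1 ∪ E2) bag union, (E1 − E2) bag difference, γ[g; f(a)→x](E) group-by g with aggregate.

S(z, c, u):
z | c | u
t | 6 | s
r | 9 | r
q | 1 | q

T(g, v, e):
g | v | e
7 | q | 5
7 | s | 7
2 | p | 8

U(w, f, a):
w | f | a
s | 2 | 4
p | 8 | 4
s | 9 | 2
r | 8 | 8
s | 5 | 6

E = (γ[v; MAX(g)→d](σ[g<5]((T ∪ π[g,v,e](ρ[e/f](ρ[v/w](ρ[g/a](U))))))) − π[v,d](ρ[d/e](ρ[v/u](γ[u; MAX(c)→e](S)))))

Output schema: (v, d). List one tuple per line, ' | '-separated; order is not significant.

Stepwise |·|:
  T → 3
  U → 5
  ρ[g/a](U) → 5
  ρ[v/w](ρ[g/a](U)) → 5
  ρ[e/f](ρ[v/w](ρ[g/a](U))) → 5
  π[g,v,e](ρ[e/f](ρ[v/w](ρ[g/a](U)))) → 5
  (T ∪ π[g,v,e](ρ[e/f](ρ[v/w](ρ[g/a](U))))) → 8
  σ[g<5]((T ∪ π[g,v,e](ρ[e/f](ρ[v/w](ρ[g/a](U)))))) → 4
  γ[v; MAX(g)→d](σ[g<5]((T ∪ π[g,v,e](ρ[e/f](ρ[v/w](ρ[g/a](U))))))) → 2
  S → 3
  γ[u; MAX(c)→e](S) → 3
  ρ[v/u](γ[u; MAX(c)→e](S)) → 3
  ρ[d/e](ρ[v/u](γ[u; MAX(c)→e](S))) → 3
  π[v,d](ρ[d/e](ρ[v/u](γ[u; MAX(c)→e](S)))) → 3
  (γ[v; MAX(g)→d](σ[g<5]((T ∪ π[g,v,e](ρ[e/f](ρ[v/w](ρ[g/a](U))))))) − π[v,d](ρ[d/e](ρ[v/u](γ[u; MAX(c)→e](S))))) → 2

== RESULT ==
v | d
p | 4
s | 4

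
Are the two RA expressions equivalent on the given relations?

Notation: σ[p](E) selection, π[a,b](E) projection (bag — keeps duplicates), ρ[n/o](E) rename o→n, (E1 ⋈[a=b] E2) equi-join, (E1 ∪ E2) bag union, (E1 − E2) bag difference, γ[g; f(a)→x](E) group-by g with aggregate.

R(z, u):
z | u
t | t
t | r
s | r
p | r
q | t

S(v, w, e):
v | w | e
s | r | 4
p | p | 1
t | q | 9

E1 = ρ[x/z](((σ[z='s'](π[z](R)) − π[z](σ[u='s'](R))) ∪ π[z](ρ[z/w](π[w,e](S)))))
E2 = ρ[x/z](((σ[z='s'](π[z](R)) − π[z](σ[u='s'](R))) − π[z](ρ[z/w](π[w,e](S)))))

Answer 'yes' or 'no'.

E1 row counts bottom-up:
  R → 5
  π[z](R) → 5
  σ[z='s'](π[z](R)) → 1
  R → 5
  σ[u='s'](R) → 0
  π[z](σ[u='s'](R)) → 0
  (σ[z='s'](π[z](R)) − π[z](σ[u='s'](R))) → 1
  S → 3
  π[w,e](S) → 3
  ρ[z/w](π[w,e](S)) → 3
  π[z](ρ[z/w](π[w,e](S))) → 3
  ((σ[z='s'](π[z](R)) − π[z](σ[u='s'](R))) ∪ π[z](ρ[z/w](π[w,e](S)))) → 4
  ρ[x/z](((σ[z='s'](π[z](R)) − π[z](σ[u='s'](R))) ∪ π[z](ρ[z/w](π[w,e](S))))) → 4
E2 row counts bottom-up:
  R → 5
  π[z](R) → 5
  σ[z='s'](π[z](R)) → 1
  R → 5
  σ[u='s'](R) → 0
  π[z](σ[u='s'](R)) → 0
  (σ[z='s'](π[z](R)) − π[z](σ[u='s'](R))) → 1
  S → 3
  π[w,e](S) → 3
  ρ[z/w](π[w,e](S)) → 3
  π[z](ρ[z/w](π[w,e](S))) → 3
  ((σ[z='s'](π[z](R)) − π[z](σ[u='s'](R))) − π[z](ρ[z/w](π[w,e](S)))) → 1
  ρ[x/z](((σ[z='s'](π[z](R)) − π[z](σ[u='s'](R))) − π[z](ρ[z/w](π[w,e](S))))) → 1

E1 result:
x
p
q
r
s
E2 result:
x
s
Witness: ('p',) appears 1× in E1 but 0× in E2.

no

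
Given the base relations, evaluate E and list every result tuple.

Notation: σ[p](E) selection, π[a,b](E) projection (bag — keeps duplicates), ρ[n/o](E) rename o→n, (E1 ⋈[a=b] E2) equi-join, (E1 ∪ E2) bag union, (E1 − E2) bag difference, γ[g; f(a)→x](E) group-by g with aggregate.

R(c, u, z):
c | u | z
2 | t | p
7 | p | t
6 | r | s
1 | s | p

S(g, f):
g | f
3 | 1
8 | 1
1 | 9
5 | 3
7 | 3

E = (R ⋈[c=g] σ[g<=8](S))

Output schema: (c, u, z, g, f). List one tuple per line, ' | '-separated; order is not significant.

Stepwise |·|:
  R → 4
  S → 5
  σ[g<=8](S) → 5
  (R ⋈[c=g] σ[g<=8](S)) → 2

== RESULT ==
c | u | z | g | f
1 | s | p | 1 | 9
7 | p | t | 7 | 3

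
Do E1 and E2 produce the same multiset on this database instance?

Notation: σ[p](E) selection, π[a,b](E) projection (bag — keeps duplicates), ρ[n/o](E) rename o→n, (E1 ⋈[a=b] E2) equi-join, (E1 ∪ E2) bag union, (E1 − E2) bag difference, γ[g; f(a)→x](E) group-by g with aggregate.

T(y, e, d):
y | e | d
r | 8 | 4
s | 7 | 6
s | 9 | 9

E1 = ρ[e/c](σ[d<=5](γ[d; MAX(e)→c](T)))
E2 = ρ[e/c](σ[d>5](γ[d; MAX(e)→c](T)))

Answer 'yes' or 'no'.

E1 stepwise |·|:
  T → 3
  γ[d; MAX(e)→c](T) → 3
  σ[d<=5](γ[d; MAX(e)→c](T)) → 1
  ρ[e/c](σ[d<=5](γ[d; MAX(e)→c](T))) → 1
E2 stepwise |·|:
  T → 3
  γ[d; MAX(e)→c](T) → 3
  σ[d>5](γ[d; MAX(e)→c](T)) → 2
  ρ[e/c](σ[d>5](γ[d; MAX(e)→c](T))) → 2

E1 result:
d | e
4 | 8
E2 result:
d | e
6 | 7
9 | 9
Witness: (6, 7) appears 0× in E1 but 1× in E2.

no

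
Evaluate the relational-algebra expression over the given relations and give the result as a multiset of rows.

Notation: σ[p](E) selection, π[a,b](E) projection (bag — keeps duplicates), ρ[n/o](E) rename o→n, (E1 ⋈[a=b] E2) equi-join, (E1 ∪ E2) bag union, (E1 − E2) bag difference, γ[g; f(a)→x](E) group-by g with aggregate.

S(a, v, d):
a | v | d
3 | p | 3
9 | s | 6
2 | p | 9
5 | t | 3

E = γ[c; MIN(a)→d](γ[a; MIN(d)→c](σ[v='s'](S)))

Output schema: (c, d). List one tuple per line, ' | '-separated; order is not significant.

Subexpression sizes:
  S → 4
  σ[v='s'](S) → 1
  γ[a; MIN(d)→c](σ[v='s'](S)) → 1
  γ[c; MIN(a)→d](γ[a; MIN(d)→c](σ[v='s'](S))) → 1

== RESULT ==
c | d
6 | 9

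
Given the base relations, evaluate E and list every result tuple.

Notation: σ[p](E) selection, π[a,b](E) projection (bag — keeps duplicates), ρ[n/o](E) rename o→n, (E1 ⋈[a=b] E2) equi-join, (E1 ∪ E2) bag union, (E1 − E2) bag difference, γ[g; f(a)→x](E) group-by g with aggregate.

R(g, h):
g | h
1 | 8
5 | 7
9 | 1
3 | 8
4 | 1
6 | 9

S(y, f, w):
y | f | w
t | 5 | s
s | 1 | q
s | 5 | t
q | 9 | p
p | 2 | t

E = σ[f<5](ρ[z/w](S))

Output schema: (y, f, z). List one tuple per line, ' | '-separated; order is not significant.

Subexpression sizes:
  S → 5
  ρ[z/w](S) → 5
  σ[f<5](ρ[z/w](S)) → 2

== RESULT ==
y | f | z
p | 2 | t
s | 1 | q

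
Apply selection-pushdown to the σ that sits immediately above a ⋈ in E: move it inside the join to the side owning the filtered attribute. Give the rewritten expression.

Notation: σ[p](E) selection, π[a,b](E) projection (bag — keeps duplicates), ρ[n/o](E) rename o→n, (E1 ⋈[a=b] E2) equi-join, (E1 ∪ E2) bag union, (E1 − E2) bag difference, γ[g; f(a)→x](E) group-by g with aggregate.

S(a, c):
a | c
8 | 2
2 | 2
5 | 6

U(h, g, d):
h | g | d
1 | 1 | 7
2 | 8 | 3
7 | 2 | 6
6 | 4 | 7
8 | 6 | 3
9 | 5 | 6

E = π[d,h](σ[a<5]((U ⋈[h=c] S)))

σ filters on a, owned by the right side.
E' = π[d,h]((U ⋈[h=c] σ[a<5](S)))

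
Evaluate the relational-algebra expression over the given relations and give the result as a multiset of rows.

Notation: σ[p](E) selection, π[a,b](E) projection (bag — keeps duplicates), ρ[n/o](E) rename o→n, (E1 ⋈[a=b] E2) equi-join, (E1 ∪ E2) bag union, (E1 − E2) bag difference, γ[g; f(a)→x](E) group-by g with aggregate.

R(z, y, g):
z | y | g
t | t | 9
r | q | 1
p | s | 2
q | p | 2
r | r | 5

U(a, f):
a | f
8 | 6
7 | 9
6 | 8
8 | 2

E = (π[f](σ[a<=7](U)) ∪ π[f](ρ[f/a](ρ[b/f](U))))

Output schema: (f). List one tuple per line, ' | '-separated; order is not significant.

Stepwise |·|:
  U → 4
  σ[a<=7](U) → 2
  π[f](σ[a<=7](U)) → 2
  U → 4
  ρ[b/f](U) → 4
  ρ[f/a](ρ[b/f](U)) → 4
  π[f](ρ[f/a](ρ[b/f](U))) → 4
  (π[f](σ[a<=7](U)) ∪ π[f](ρ[f/a](ρ[b/f](U)))) → 6

== RESULT ==
f
6
7
8
8
8
9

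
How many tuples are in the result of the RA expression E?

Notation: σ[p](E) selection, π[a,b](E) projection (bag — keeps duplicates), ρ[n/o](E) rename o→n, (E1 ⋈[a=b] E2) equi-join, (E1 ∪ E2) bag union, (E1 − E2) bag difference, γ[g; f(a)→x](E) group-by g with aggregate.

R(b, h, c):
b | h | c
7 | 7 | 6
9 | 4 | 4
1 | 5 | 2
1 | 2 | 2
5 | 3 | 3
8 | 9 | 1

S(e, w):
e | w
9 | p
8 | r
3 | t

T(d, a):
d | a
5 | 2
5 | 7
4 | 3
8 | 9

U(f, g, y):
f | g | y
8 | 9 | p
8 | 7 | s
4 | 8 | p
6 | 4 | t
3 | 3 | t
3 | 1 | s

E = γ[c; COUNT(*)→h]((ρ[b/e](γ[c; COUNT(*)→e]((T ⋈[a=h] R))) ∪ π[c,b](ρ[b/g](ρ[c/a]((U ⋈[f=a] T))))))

Per-node cardinality:
  T → 4
  R → 6
  (T ⋈[a=h] R) → 4
  γ[c; COUNT(*)→e]((T ⋈[a=h] R)) → 4
  ρ[b/e](γ[c; COUNT(*)→e]((T ⋈[a=h] R))) → 4
  U → 6
  T → 4
  (U ⋈[f=a] T) → 2
  ρ[c/a]((U ⋈[f=a] T)) → 2
  ρ[b/g](ρ[c/a]((U ⋈[f=a] T))) → 2
  π[c,b](ρ[b/g](ρ[c/a]((U ⋈[f=a] T)))) → 2
  (ρ[b/e](γ[c; COUNT(*)→e]((T ⋈[a=h] R))) ∪ π[c,b](ρ[b/g](ρ[c/a]((U ⋈[f=a] T))))) → 6
  γ[c; COUNT(*)→h]((ρ[b/e](γ[c; COUNT(*)→e]((T ⋈[a=h] R))) ∪ π[c,b](ρ[b/g](ρ[c/a]((U ⋈[f=a] T)))))) → 4

|E| = 4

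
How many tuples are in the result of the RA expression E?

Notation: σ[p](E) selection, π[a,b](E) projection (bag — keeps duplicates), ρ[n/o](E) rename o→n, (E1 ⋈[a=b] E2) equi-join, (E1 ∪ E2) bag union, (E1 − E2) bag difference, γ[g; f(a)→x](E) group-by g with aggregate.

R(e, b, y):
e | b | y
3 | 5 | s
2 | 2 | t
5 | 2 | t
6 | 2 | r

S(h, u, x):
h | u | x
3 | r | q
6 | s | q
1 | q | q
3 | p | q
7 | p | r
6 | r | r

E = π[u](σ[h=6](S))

Row counts bottom-up:
  S → 6
  σ[h=6](S) → 2
  π[u](σ[h=6](S)) → 2

|E| = 2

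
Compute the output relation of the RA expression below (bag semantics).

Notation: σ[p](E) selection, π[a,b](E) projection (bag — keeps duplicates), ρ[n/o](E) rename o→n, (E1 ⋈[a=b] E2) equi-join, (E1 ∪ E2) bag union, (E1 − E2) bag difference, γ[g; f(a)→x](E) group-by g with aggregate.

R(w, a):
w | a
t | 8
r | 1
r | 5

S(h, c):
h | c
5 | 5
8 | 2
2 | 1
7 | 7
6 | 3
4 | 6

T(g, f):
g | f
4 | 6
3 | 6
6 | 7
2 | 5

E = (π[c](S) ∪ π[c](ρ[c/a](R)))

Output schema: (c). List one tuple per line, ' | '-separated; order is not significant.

Stepwise |·|:
  S → 6
  π[c](S) → 6
  R → 3
  ρ[c/a](R) → 3
  π[c](ρ[c/a](R)) → 3
  (π[c](S) ∪ π[c](ρ[c/a](R))) → 9

== RESULT ==
c
1
1
2
3
5
5
6
7
8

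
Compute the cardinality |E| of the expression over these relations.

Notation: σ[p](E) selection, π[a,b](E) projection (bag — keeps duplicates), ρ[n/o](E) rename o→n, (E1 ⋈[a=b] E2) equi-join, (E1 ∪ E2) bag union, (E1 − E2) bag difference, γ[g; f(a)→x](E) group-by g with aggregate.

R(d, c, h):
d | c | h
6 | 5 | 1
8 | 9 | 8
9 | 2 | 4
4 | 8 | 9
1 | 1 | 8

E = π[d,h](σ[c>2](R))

Row counts bottom-up:
  R → 5
  σ[c>2](R) → 3
  π[d,h](σ[c>2](R)) → 3

|E| = 3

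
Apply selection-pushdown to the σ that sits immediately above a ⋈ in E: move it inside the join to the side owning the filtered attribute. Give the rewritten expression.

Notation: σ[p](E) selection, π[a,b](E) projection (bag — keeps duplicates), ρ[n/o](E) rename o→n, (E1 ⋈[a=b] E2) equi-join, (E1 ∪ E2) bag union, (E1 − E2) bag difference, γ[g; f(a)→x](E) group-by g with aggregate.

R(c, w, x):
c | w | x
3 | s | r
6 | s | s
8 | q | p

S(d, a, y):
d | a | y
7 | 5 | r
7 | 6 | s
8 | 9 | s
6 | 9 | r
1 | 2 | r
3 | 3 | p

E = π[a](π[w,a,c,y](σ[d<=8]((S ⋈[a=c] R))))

σ filters on d, owned by the left side.
E' = π[a](π[w,a,c,y]((σ[d<=8](S) ⋈[a=c] R)))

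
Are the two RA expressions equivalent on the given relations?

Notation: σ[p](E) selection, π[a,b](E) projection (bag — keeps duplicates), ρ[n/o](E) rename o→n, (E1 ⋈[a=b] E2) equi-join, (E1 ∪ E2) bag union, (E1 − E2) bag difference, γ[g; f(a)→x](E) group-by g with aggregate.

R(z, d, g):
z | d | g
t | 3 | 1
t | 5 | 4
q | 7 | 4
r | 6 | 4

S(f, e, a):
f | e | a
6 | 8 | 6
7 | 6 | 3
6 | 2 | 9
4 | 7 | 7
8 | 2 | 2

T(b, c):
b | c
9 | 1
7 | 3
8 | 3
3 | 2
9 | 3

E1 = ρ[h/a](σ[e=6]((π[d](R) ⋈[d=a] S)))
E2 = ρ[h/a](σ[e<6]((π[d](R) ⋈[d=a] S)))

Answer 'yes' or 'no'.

E1 subexpression sizes:
  R → 4
  π[d](R) → 4
  S → 5
  (π[d](R) ⋈[d=a] S) → 3
  σ[e=6]((π[d](R) ⋈[d=a] S)) → 1
  ρ[h/a](σ[e=6]((π[d](R) ⋈[d=a] S))) → 1
E2 subexpression sizes:
  R → 4
  π[d](R) → 4
  S → 5
  (π[d](R) ⋈[d=a] S) → 3
  σ[e<6]((π[d](R) ⋈[d=a] S)) → 0
  ρ[h/a](σ[e<6]((π[d](R) ⋈[d=a] S))) → 0

E1 result:
d | f | e | h
3 | 7 | 6 | 3
E2 result:
d | f | e | h
(0 rows)
Witness: (3, 7, 6, 3) appears 1× in E1 but 0× in E2.

no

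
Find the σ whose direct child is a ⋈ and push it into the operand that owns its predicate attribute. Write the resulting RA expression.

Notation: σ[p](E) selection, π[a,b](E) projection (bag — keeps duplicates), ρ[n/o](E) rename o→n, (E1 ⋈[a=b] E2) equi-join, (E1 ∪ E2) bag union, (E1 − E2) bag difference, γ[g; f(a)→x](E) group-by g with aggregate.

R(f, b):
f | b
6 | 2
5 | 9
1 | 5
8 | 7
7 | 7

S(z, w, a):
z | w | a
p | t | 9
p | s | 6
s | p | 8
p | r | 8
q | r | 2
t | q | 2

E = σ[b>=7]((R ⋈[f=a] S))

σ filters on b, owned by the left side.
E' = (σ[b>=7](R) ⋈[f=a] S)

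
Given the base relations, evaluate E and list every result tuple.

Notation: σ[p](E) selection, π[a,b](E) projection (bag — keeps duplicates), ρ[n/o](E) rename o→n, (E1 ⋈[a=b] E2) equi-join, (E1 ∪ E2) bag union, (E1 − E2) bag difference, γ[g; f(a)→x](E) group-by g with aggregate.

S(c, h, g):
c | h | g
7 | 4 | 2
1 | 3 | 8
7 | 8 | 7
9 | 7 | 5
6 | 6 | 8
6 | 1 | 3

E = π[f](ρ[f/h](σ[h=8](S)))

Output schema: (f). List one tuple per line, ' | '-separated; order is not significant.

Subexpression sizes:
  S → 6
  σ[h=8](S) → 1
  ρ[f/h](σ[h=8](S)) → 1
  π[f](ρ[f/h](σ[h=8](S))) → 1

== RESULT ==
f
8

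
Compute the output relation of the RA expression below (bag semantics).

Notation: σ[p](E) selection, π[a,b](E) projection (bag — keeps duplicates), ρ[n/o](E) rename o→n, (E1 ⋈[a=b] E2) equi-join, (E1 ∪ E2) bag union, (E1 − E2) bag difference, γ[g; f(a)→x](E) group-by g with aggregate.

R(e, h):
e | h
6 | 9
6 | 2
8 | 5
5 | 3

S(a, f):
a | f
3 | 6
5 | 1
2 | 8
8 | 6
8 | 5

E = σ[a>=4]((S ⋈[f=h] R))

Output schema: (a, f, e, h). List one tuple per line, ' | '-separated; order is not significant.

Row counts bottom-up:
  S → 5
  R → 4
  (S ⋈[f=h] R) → 1
  σ[a>=4]((S ⋈[f=h] R)) → 1

== RESULT ==
a | f | e | h
8 | 5 | 8 | 5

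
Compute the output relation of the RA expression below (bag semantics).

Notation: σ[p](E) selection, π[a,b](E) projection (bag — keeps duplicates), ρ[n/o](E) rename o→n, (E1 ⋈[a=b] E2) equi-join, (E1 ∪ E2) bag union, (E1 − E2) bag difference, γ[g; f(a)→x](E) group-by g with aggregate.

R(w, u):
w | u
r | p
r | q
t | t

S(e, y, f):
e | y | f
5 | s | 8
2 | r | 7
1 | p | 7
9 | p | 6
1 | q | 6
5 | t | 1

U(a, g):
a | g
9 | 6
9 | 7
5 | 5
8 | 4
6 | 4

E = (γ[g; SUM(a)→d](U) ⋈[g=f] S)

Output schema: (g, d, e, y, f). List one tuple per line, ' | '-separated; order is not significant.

Row counts bottom-up:
  U → 5
  γ[g; SUM(a)→d](U) → 4
  S → 6
  (γ[g; SUM(a)→d](U) ⋈[g=f] S) → 4

== RESULT ==
g | d | e | y | f
6 | 9 | 1 | q | 6
6 | 9 | 9 | p | 6
7 | 9 | 1 | p | 7
7 | 9 | 2 | r | 7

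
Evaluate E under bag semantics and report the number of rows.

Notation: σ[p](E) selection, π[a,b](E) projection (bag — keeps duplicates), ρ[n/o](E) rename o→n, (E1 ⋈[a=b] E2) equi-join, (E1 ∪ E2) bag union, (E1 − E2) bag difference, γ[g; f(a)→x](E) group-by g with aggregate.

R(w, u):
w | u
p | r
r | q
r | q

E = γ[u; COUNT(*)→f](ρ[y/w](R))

Subexpression sizes:
  R → 3
  ρ[y/w](R) → 3
  γ[u; COUNT(*)→f](ρ[y/w](R)) → 2

|E| = 2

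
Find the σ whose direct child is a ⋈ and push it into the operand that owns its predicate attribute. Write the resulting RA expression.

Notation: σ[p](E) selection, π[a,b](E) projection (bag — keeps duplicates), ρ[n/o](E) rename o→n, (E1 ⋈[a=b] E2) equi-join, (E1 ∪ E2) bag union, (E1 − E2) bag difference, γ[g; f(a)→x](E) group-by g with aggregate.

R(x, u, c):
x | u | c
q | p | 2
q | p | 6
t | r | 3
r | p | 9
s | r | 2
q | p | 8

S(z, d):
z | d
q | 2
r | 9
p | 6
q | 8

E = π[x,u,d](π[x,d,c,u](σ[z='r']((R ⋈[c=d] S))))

σ filters on z, owned by the right side.
E' = π[x,u,d](π[x,d,c,u]((R ⋈[c=d] σ[z='r'](S))))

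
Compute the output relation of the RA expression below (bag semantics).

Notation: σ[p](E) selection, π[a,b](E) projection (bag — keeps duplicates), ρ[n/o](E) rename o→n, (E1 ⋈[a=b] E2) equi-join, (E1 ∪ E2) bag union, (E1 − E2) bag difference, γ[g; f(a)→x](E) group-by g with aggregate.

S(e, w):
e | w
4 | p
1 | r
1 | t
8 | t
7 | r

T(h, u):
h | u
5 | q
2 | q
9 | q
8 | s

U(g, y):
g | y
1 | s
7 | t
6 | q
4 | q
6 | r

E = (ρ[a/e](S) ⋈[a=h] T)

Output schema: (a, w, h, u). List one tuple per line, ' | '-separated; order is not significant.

Stepwise |·|:
  S → 5
  ρ[a/e](S) → 5
  T → 4
  (ρ[a/e](S) ⋈[a=h] T) → 1

== RESULT ==
a | w | h | u
8 | t | 8 | s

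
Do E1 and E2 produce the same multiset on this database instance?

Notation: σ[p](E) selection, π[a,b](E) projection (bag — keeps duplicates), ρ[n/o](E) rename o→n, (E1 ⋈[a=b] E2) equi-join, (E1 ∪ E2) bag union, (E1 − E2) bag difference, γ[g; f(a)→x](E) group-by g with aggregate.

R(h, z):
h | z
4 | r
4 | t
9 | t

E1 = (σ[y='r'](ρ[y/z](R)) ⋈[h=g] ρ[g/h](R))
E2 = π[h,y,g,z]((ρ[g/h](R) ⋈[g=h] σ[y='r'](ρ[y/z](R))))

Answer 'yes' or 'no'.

E1 subexpression sizes:
  R → 3
  ρ[y/z](R) → 3
  σ[y='r'](ρ[y/z](R)) → 1
  R → 3
  ρ[g/h](R) → 3
  (σ[y='r'](ρ[y/z](R)) ⋈[h=g] ρ[g/h](R)) → 2
E2 subexpression sizes:
  R → 3
  ρ[g/h](R) → 3
  R → 3
  ρ[y/z](R) → 3
  σ[y='r'](ρ[y/z](R)) → 1
  (ρ[g/h](R) ⋈[g=h] σ[y='r'](ρ[y/z](R))) → 2
  π[h,y,g,z]((ρ[g/h](R) ⋈[g=h] σ[y='r'](ρ[y/z](R)))) → 2

E1 and E2 produce the same multiset:
h | y | g | z
4 | r | 4 | r
4 | r | 4 | t

yes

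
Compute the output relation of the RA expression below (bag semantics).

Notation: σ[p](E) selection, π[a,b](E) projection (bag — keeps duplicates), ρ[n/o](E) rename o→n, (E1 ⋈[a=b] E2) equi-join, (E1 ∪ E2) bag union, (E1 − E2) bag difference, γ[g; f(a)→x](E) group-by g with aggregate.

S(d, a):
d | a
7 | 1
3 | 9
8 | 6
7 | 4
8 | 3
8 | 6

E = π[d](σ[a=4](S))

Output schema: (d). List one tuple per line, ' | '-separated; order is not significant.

Row counts bottom-up:
  S → 6
  σ[a=4](S) → 1
  π[d](σ[a=4](S)) → 1

== RESULT ==
d
7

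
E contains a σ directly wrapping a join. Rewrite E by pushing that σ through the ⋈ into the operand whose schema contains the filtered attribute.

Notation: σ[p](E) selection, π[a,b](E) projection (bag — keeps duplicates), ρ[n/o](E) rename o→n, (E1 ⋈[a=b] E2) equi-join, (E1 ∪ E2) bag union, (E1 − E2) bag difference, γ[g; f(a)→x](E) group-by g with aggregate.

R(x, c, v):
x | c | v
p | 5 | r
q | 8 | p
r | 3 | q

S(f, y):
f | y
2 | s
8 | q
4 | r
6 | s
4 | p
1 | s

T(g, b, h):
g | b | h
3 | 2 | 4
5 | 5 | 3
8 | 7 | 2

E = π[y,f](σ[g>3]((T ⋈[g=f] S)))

σ filters on g, owned by the left side.
E' = π[y,f]((σ[g>3](T) ⋈[g=f] S))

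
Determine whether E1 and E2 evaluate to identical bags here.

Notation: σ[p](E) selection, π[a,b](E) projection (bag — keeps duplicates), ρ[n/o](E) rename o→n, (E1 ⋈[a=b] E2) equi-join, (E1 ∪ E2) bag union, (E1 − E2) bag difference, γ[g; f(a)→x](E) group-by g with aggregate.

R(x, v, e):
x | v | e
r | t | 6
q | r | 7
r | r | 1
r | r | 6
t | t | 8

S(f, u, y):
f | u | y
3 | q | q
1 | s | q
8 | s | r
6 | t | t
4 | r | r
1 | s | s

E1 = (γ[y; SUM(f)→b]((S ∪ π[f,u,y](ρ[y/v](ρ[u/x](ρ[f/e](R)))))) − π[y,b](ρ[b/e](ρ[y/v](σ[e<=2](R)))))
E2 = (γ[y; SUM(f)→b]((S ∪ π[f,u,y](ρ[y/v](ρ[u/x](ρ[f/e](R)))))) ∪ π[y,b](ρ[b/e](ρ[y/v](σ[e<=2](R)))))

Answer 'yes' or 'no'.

E1 row counts bottom-up:
  S → 6
  R → 5
  ρ[f/e](R) → 5
  ρ[u/x](ρ[f/e](R)) → 5
  ρ[y/v](ρ[u/x](ρ[f/e](R))) → 5
  π[f,u,y](ρ[y/v](ρ[u/x](ρ[f/e](R)))) → 5
  (S ∪ π[f,u,y](ρ[y/v](ρ[u/x](ρ[f/e](R))))) → 11
  γ[y; SUM(f)→b]((S ∪ π[f,u,y](ρ[y/v](ρ[u/x](ρ[f/e](R)))))) → 4
  R → 5
  σ[e<=2](R) → 1
  ρ[y/v](σ[e<=2](R)) → 1
  ρ[b/e](ρ[y/v](σ[e<=2](R))) → 1
  π[y,b](ρ[b/e](ρ[y/v](σ[e<=2](R)))) → 1
  (γ[y; SUM(f)→b]((S ∪ π[f,u,y](ρ[y/v](ρ[u/x](ρ[f/e](R)))))) − π[y,b](ρ[b/e](ρ[y/v](σ[e<=2](R))))) → 4
E2 row counts bottom-up:
  S → 6
  R → 5
  ρ[f/e](R) → 5
  ρ[u/x](ρ[f/e](R)) → 5
  ρ[y/v](ρ[u/x](ρ[f/e](R))) → 5
  π[f,u,y](ρ[y/v](ρ[u/x](ρ[f/e](R)))) → 5
  (S ∪ π[f,u,y](ρ[y/v](ρ[u/x](ρ[f/e](R))))) → 11
  γ[y; SUM(f)→b]((S ∪ π[f,u,y](ρ[y/v](ρ[u/x](ρ[f/e](R)))))) → 4
  R → 5
  σ[e<=2](R) → 1
  ρ[y/v](σ[e<=2](R)) → 1
  ρ[b/e](ρ[y/v](σ[e<=2](R))) → 1
  π[y,b](ρ[b/e](ρ[y/v](σ[e<=2](R)))) → 1
  (γ[y; SUM(f)→b]((S ∪ π[f,u,y](ρ[y/v](ρ[u/x](ρ[f/e](R)))))) ∪ π[y,b](ρ[b/e](ρ[y/v](σ[e<=2](R))))) → 5

E1 result:
y | b
q | 4
r | 26
s | 1
t | 20
E2 result:
y | b
q | 4
r | 1
r | 26
s | 1
t | 20
Witness: ('r', 1) appears 0× in E1 but 1× in E2.

no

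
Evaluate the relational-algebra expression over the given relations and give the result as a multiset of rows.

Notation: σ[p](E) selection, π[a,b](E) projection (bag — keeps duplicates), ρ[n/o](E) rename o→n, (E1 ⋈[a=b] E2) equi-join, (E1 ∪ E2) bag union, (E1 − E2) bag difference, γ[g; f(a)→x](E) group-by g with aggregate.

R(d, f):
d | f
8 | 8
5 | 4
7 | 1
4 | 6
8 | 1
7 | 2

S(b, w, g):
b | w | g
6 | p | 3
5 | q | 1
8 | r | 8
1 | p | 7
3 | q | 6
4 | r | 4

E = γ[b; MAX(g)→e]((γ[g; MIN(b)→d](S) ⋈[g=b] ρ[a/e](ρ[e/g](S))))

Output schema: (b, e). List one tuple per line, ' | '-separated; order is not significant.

Per-node cardinality:
  S → 6
  γ[g; MIN(b)→d](S) → 6
  S → 6
  ρ[e/g](S) → 6
  ρ[a/e](ρ[e/g](S)) → 6
  (γ[g; MIN(b)→d](S) ⋈[g=b] ρ[a/e](ρ[e/g](S))) → 5
  γ[b; MAX(g)→e]((γ[g; MIN(b)→d](S) ⋈[g=b] ρ[a/e](ρ[e/g](S)))) → 5

== RESULT ==
b | e
1 | 1
3 | 3
4 | 4
6 | 6
8 | 8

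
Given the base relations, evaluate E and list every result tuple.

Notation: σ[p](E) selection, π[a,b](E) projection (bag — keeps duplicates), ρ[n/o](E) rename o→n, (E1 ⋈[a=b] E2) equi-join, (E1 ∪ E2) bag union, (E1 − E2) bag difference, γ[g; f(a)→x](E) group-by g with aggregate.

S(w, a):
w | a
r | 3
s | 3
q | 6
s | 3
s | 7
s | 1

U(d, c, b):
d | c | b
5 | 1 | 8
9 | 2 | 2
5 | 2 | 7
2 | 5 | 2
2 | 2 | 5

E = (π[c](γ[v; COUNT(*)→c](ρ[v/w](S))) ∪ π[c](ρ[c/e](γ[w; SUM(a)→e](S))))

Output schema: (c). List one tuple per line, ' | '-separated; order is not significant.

Per-node cardinality:
  S → 6
  ρ[v/w](S) → 6
  γ[v; COUNT(*)→c](ρ[v/w](S)) → 3
  π[c](γ[v; COUNT(*)→c](ρ[v/w](S))) → 3
  S → 6
  γ[w; SUM(a)→e](S) → 3
  ρ[c/e](γ[w; SUM(a)→e](S)) → 3
  π[c](ρ[c/e](γ[w; SUM(a)→e](S))) → 3
  (π[c](γ[v; COUNT(*)→c](ρ[v/w](S))) ∪ π[c](ρ[c/e](γ[w; SUM(a)→e](S)))) → 6

== RESULT ==
c
1
1
3
4
6
14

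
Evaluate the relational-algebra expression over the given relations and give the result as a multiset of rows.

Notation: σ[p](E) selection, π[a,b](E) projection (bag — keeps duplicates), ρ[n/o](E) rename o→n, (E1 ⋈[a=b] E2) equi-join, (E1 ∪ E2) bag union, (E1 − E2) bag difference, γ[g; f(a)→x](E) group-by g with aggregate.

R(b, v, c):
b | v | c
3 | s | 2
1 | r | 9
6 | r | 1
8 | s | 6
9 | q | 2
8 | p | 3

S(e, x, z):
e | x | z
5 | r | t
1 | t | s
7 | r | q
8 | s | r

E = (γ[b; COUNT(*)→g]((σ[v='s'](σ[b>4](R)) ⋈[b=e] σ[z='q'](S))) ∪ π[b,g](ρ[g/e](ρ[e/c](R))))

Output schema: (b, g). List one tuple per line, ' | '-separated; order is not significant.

Per-node cardinality:
  R → 6
  σ[b>4](R) → 4
  σ[v='s'](σ[b>4](R)) → 1
  S → 4
  σ[z='q'](S) → 1
  (σ[v='s'](σ[b>4](R)) ⋈[b=e] σ[z='q'](S)) → 0
  γ[b; COUNT(*)→g]((σ[v='s'](σ[b>4](R)) ⋈[b=e] σ[z='q'](S))) → 0
  R → 6
  ρ[e/c](R) → 6
  ρ[g/e](ρ[e/c](R)) → 6
  π[b,g](ρ[g/e](ρ[e/c](R))) → 6
  (γ[b; COUNT(*)→g]((σ[v='s'](σ[b>4](R)) ⋈[b=e] σ[z='q'](S))) ∪ π[b,g](ρ[g/e](ρ[e/c](R)))) → 6

== RESULT ==
b | g
1 | 9
3 | 2
6 | 1
8 | 3
8 | 6
9 | 2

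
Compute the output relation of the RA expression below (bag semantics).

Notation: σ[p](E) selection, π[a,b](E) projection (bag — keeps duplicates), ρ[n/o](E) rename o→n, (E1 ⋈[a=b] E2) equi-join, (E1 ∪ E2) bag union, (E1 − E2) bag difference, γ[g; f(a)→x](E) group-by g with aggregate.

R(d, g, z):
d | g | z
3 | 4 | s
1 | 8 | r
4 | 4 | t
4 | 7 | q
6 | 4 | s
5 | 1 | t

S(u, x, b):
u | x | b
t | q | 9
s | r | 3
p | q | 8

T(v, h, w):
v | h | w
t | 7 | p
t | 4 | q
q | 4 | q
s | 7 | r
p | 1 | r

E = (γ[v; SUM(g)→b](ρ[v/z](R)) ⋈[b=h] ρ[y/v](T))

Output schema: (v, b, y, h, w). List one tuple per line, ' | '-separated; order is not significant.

Subexpression sizes:
  R → 6
  ρ[v/z](R) → 6
  γ[v; SUM(g)→b](ρ[v/z](R)) → 4
  T → 5
  ρ[y/v](T) → 5
  (γ[v; SUM(g)→b](ρ[v/z](R)) ⋈[b=h] ρ[y/v](T)) → 2

== RESULT ==
v | b | y | h | w
q | 7 | s | 7 | r
q | 7 | t | 7 | p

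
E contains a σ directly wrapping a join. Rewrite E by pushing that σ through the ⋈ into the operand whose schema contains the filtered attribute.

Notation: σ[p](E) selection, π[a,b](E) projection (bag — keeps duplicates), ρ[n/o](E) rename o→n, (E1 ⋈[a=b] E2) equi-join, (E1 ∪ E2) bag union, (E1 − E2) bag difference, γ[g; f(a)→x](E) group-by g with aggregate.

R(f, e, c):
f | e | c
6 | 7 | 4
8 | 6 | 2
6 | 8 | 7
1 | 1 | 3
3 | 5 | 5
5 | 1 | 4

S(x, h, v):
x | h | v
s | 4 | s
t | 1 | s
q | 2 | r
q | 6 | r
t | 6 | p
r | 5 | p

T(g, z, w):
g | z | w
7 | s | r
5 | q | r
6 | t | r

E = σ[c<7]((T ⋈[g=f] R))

σ filters on c, owned by the right side.
E' = (T ⋈[g=f] σ[c<7](R))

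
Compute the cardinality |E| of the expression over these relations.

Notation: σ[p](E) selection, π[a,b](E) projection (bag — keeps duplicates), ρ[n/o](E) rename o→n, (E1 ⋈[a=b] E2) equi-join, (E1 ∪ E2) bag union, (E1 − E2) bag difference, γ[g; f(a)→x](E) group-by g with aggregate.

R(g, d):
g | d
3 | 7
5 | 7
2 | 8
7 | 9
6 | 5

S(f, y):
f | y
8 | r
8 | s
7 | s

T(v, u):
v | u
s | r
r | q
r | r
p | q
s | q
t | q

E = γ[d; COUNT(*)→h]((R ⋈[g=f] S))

Subexpression sizes:
  R → 5
  S → 3
  (R ⋈[g=f] S) → 1
  γ[d; COUNT(*)→h]((R ⋈[g=f] S)) → 1

|E| = 1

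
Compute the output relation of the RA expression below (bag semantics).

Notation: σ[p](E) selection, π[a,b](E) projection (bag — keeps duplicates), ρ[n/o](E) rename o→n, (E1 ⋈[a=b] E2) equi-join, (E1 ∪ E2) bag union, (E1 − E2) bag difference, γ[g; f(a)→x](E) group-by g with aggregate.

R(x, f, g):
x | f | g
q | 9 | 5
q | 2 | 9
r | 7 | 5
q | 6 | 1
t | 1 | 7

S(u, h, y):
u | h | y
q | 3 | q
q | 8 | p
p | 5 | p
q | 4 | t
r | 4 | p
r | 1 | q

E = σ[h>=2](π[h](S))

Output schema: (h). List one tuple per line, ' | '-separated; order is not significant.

Subexpression sizes:
  S → 6
  π[h](S) → 6
  σ[h>=2](π[h](S)) → 5

== RESULT ==
h
3
4
4
5
8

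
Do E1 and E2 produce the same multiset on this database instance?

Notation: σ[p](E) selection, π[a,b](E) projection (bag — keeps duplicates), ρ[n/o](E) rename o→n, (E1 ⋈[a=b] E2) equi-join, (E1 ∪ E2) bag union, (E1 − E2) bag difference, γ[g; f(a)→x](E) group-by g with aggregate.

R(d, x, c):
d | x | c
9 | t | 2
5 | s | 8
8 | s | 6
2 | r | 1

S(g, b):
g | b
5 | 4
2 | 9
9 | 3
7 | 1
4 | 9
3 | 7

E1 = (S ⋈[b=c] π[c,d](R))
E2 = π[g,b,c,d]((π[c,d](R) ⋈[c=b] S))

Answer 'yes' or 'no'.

E1 subexpression sizes:
  S → 6
  R → 4
  π[c,d](R) → 4
  (S ⋈[b=c] π[c,d](R)) → 1
E2 subexpression sizes:
  R → 4
  π[c,d](R) → 4
  S → 6
  (π[c,d](R) ⋈[c=b] S) → 1
  π[g,b,c,d]((π[c,d](R) ⋈[c=b] S)) → 1

E1 and E2 produce the same multiset:
g | b | c | d
7 | 1 | 1 | 2

yes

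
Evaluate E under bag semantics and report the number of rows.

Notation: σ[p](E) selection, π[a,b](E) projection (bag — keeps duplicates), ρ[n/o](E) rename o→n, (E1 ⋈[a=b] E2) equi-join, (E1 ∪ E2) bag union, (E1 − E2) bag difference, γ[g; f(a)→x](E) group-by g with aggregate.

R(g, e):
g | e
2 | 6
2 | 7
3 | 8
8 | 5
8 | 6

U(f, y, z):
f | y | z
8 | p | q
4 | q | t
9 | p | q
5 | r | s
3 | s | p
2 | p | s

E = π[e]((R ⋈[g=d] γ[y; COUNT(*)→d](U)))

Per-node cardinality:
  R → 5
  U → 6
  γ[y; COUNT(*)→d](U) → 4
  (R ⋈[g=d] γ[y; COUNT(*)→d](U)) → 1
  π[e]((R ⋈[g=d] γ[y; COUNT(*)→d](U))) → 1

|E| = 1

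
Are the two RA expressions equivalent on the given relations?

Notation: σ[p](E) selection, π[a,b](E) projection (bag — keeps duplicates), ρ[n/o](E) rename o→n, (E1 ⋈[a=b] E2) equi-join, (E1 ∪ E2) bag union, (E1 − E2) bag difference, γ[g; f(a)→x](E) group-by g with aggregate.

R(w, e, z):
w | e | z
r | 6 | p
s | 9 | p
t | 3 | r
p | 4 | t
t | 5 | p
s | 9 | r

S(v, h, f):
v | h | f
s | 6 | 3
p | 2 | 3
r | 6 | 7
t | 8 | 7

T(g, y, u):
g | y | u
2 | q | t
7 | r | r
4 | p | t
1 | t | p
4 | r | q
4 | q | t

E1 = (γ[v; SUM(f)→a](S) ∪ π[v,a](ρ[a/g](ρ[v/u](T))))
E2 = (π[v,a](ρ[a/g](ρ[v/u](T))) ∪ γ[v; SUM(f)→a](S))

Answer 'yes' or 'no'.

E1 row counts bottom-up:
  S → 4
  γ[v; SUM(f)→a](S) → 4
  T → 6
  ρ[v/u](T) → 6
  ρ[a/g](ρ[v/u](T)) → 6
  π[v,a](ρ[a/g](ρ[v/u](T))) → 6
  (γ[v; SUM(f)→a](S) ∪ π[v,a](ρ[a/g](ρ[v/u](T)))) → 10
E2 row counts bottom-up:
  T → 6
  ρ[v/u](T) → 6
  ρ[a/g](ρ[v/u](T)) → 6
  π[v,a](ρ[a/g](ρ[v/u](T))) → 6
  S → 4
  γ[v; SUM(f)→a](S) → 4
  (π[v,a](ρ[a/g](ρ[v/u](T))) ∪ γ[v; SUM(f)→a](S)) → 10

E1 and E2 produce the same multiset:
v | a
p | 1
p | 3
q | 4
r | 7
r | 7
s | 3
t | 2
t | 4
t | 4
t | 7

yes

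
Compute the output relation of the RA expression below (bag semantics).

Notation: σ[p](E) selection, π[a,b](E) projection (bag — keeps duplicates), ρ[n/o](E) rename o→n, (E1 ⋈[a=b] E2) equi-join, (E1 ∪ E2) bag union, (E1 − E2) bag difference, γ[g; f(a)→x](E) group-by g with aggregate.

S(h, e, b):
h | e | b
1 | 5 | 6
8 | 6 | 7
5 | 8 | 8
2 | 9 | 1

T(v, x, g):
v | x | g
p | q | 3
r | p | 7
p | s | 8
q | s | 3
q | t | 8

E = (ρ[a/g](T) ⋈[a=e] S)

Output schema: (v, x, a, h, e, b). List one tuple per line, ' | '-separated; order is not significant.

Per-node cardinality:
  T → 5
  ρ[a/g](T) → 5
  S → 4
  (ρ[a/g](T) ⋈[a=e] S) → 2

== RESULT ==
v | x | a | h | e | b
p | s | 8 | 5 | 8 | 8
q | t | 8 | 5 | 8 | 8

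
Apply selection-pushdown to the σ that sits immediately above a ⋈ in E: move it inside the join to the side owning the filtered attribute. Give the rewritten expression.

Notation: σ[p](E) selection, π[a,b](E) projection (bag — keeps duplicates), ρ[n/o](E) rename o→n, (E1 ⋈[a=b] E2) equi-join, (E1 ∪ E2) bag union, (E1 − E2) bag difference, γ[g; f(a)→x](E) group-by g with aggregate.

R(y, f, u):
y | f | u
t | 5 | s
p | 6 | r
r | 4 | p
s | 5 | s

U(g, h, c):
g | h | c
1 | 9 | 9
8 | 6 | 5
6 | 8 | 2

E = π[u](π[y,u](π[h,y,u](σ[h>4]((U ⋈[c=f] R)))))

σ filters on h, owned by the left side.
E' = π[u](π[y,u](π[h,y,u]((σ[h>4](U) ⋈[c=f] R))))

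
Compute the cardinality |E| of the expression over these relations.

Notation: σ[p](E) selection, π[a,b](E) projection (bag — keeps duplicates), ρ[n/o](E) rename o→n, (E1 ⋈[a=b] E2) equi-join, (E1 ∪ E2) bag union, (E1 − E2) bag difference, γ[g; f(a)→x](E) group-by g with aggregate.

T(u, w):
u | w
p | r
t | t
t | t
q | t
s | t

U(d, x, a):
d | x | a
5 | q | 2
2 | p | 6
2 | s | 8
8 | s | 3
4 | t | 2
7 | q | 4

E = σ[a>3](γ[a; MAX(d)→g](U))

Per-node cardinality:
  U → 6
  γ[a; MAX(d)→g](U) → 5
  σ[a>3](γ[a; MAX(d)→g](U)) → 3

|E| = 3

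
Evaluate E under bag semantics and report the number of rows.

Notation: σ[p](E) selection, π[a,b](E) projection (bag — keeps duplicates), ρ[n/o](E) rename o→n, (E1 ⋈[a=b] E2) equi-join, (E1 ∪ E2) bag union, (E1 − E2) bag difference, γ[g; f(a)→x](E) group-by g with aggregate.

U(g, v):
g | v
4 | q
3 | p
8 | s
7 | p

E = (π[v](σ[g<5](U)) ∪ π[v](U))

Per-node cardinality:
  U → 4
  σ[g<5](U) → 2
  π[v](σ[g<5](U)) → 2
  U → 4
  π[v](U) → 4
  (π[v](σ[g<5](U)) ∪ π[v](U)) → 6

|E| = 6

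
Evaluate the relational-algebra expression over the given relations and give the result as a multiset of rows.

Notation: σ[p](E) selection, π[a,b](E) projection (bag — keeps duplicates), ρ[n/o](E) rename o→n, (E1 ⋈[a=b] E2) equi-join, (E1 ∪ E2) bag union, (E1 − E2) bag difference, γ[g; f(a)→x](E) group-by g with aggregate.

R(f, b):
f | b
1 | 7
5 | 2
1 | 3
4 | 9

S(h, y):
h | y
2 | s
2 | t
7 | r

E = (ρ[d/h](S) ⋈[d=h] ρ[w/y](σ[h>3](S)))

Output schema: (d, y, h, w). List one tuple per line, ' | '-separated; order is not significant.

Row counts bottom-up:
  S → 3
  ρ[d/h](S) → 3
  S → 3
  σ[h>3](S) → 1
  ρ[w/y](σ[h>3](S)) → 1
  (ρ[d/h](S) ⋈[d=h] ρ[w/y](σ[h>3](S))) → 1

== RESULT ==
d | y | h | w
7 | r | 7 | r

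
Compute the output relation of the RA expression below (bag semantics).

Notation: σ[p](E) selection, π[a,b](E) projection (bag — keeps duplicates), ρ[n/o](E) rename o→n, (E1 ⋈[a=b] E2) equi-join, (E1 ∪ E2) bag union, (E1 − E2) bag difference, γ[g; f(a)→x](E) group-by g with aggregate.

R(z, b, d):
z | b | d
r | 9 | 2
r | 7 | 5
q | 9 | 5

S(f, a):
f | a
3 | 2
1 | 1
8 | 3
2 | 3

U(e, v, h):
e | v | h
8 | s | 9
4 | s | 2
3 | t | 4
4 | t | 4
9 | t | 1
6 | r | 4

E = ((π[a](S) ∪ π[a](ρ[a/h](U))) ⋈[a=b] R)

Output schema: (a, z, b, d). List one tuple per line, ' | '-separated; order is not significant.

Per-node cardinality:
  S → 4
  π[a](S) → 4
  U → 6
  ρ[a/h](U) → 6
  π[a](ρ[a/h](U)) → 6
  (π[a](S) ∪ π[a](ρ[a/h](U))) → 10
  R → 3
  ((π[a](S) ∪ π[a](ρ[a/h](U))) ⋈[a=b] R) → 2

== RESULT ==
a | z | b | d
9 | q | 9 | 5
9 | r | 9 | 2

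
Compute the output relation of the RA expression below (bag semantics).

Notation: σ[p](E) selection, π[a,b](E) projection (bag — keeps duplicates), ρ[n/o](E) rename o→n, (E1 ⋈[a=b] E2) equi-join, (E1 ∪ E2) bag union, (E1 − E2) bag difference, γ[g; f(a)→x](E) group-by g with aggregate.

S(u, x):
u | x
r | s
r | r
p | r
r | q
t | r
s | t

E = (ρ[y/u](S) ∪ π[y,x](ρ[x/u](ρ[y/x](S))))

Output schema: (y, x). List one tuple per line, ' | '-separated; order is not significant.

Stepwise |·|:
  S → 6
  ρ[y/u](S) → 6
  S → 6
  ρ[y/x](S) → 6
  ρ[x/u](ρ[y/x](S)) → 6
  π[y,x](ρ[x/u](ρ[y/x](S))) → 6
  (ρ[y/u](S) ∪ π[y,x](ρ[x/u](ρ[y/x](S)))) → 12

== RESULT ==
y | x
p | r
q | r
r | p
r | q
r | r
r | r
r | s
r | t
s | r
s | t
t | r
t | s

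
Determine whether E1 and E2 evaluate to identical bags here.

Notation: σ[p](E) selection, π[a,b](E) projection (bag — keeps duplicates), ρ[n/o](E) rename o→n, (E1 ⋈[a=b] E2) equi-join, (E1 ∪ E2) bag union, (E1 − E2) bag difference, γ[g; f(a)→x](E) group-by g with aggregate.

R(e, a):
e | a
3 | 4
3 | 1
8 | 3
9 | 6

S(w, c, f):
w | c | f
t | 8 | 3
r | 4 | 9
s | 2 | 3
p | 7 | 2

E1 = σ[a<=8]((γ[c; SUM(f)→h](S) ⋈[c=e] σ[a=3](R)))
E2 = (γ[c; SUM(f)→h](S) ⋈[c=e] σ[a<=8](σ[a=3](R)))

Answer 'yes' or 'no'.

E1 subexpression sizes:
  S → 4
  γ[c; SUM(f)→h](S) → 4
  R → 4
  σ[a=3](R) → 1
  (γ[c; SUM(f)→h](S) ⋈[c=e] σ[a=3](R)) → 1
  σ[a<=8]((γ[c; SUM(f)→h](S) ⋈[c=e] σ[a=3](R))) → 1
E2 subexpression sizes:
  S → 4
  γ[c; SUM(f)→h](S) → 4
  R → 4
  σ[a=3](R) → 1
  σ[a<=8](σ[a=3](R)) → 1
  (γ[c; SUM(f)→h](S) ⋈[c=e] σ[a<=8](σ[a=3](R))) → 1

E1 and E2 produce the same multiset:
c | h | e | a
8 | 3 | 8 | 3

yes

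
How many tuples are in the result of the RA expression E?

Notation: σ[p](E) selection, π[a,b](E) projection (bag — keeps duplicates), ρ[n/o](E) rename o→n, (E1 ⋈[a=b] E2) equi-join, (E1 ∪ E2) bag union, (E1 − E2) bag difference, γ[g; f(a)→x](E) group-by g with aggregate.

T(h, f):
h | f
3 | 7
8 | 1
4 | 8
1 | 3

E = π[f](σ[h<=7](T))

Row counts bottom-up:
  T → 4
  σ[h<=7](T) → 3
  π[f](σ[h<=7](T)) → 3

|E| = 3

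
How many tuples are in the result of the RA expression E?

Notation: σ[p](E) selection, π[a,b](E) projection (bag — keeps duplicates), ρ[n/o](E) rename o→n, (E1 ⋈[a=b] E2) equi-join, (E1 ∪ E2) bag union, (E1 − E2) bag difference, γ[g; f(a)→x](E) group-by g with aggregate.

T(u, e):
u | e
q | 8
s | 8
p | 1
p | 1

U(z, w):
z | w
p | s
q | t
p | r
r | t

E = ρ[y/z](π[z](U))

Subexpression sizes:
  U → 4
  π[z](U) → 4
  ρ[y/z](π[z](U)) → 4

|E| = 4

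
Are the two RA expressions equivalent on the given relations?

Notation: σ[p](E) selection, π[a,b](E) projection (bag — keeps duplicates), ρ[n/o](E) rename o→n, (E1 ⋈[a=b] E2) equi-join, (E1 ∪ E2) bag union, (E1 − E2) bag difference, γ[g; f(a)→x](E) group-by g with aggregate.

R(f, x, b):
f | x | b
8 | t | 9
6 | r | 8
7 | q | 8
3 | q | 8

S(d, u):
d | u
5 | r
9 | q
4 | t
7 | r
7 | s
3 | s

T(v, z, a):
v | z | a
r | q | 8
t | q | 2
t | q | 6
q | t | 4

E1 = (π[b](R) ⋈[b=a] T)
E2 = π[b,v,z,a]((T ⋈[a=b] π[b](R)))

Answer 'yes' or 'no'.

E1 row counts bottom-up:
  R → 4
  π[b](R) → 4
  T → 4
  (π[b](R) ⋈[b=a] T) → 3
E2 row counts bottom-up:
  T → 4
  R → 4
  π[b](R) → 4
  (T ⋈[a=b] π[b](R)) → 3
  π[b,v,z,a]((T ⋈[a=b] π[b](R))) → 3

E1 and E2 produce the same multiset:
b | v | z | a
8 | r | q | 8
8 | r | q | 8
8 | r | q | 8

yes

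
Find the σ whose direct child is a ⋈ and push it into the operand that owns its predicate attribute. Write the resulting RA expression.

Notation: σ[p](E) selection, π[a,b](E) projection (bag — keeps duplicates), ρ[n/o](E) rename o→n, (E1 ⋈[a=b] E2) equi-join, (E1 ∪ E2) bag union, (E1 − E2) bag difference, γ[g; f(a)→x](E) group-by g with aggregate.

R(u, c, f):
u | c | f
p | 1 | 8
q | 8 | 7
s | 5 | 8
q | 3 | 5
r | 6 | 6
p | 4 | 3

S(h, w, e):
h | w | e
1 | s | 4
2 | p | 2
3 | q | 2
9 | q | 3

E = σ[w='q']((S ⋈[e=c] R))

σ filters on w, owned by the left side.
E' = (σ[w='q'](S) ⋈[e=c] R)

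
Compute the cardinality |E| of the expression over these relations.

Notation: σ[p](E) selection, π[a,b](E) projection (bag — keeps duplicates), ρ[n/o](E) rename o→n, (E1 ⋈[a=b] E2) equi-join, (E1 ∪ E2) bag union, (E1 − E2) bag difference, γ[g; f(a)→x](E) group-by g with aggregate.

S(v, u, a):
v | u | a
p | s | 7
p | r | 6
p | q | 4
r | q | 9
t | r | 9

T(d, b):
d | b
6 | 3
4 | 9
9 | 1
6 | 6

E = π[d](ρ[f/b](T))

Row counts bottom-up:
  T → 4
  ρ[f/b](T) → 4
  π[d](ρ[f/b](T)) → 4

|E| = 4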